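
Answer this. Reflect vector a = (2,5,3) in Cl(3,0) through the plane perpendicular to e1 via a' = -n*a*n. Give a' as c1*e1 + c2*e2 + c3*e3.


Reflection formula: a' = -n*a*n, with n = e1 (unit vector, n^2 = 1).
For reflection through hyperplane perp to e1:
The component along e1 flips sign, others stay.
a = (2, 5, 3)
a' = (-2, 5, 3)
a' = -2*e1 + 5*e2 + 3*e3


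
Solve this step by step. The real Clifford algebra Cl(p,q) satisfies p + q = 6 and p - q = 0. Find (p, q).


We need p + q = 6 and p - q = 0.
Adding: 2p = 6 + 0 = 6, so p = 3.
Then q = 6 - 3 = 3.
(p, q) = (3, 3)


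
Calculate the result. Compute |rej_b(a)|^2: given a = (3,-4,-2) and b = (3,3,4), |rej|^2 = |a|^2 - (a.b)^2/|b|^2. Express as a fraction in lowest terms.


|a|^2 = 3^2 + (-4)^2 + (-2)^2 = 29
|b|^2 = 3^2 + 3^2 + 4^2 = 34
a . b = 3*3 + (-4)*3 + (-2)*4 = -11
(a.b)^2 = (-11)^2 = 121
|rej|^2 = 29 - 121/34
= (986 - 121)/34
= 865/34
In lowest terms: 865/34


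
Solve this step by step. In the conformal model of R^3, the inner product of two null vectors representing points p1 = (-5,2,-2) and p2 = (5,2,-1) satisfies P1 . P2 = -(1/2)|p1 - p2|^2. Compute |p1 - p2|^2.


p1 - p2 = (-10, 0, -1)
|p1 - p2|^2 = (-10)^2 + 0^2 + (-1)^2
= 100 + 0 + 1
= 101


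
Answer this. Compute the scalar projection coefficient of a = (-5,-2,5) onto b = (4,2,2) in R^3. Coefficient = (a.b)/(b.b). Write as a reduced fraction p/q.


Projection coefficient = (a . b) / (b . b)
a . b = (-5)*4 + (-2)*2 + 5*2
= -20 + (-4) + 10 = -14
b . b = 4^2 + 2^2 + 2^2
= 16 + 4 + 4 = 24
Coefficient = -14/24
In lowest terms: -7/12


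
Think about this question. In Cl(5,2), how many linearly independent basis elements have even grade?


Even subalgebra dimension = 2^(n-1)
n = 5 + 2 = 7
2^(7 - 1) = 2^6 = 64
Verification: sum of C(7,k) for even k = 1 + 21 + 35 + 7 = 64
Result = 64


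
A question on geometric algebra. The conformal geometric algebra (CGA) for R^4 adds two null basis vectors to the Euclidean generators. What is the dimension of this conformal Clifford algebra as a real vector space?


The conformal model of R^4 uses Cl(5,1): the 4 Euclidean generators plus two extra orthogonal generators e+ (e+^2 = +1) and e- (e-^2 = -1), from which the null vectors e0, einf are built.
Number of generators m = 4 + 2 = 6.
dim Cl(p,q) = 2^m = 2^6 = 64


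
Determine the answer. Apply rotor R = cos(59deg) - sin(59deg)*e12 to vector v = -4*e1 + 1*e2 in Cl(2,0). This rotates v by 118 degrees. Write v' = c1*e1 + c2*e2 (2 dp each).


Rotor R = cos(59deg) - sin(59deg)*e12
Rotation angle theta = 2 * 59 = 118 degrees
v' = R*v*~R rotates v by theta.
cos(118deg) = -0.4695, sin(118deg) = 0.8829
v'_1 = -4*cos(118deg) - 1*sin(118deg)
= -4*(-0.4695) - 1*0.8829
= 0.99
v'_2 = -4*sin(118deg) + 1*cos(118deg)
= -4*0.8829 + 1*(-0.4695)
= -4.00
v' = 0.99*e1 - 4.00*e2


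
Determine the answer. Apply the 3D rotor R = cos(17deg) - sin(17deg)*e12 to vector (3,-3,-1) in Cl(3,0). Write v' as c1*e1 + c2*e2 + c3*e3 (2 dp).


Rotor R = cos(17deg) - sin(17deg)*e12
Rotation angle theta = 2 * 17 = 34 degrees in the e12 plane (e1 -> e2).
The component perpendicular to the plane (e3) is invariant: v'_3 = v3 = -1.00
cos(34deg) = 0.8290, sin(34deg) = 0.5592
v'_1 = v1*cos(theta) - v2*sin(theta) = 3*0.8290 - (-3)*0.5592 = 4.16
v'_2 = v1*sin(theta) + v2*cos(theta) = 3*0.5592 + (-3)*0.8290 = -0.81
v' = 4.16*e1 - 0.81*e2 - 1.00*e3


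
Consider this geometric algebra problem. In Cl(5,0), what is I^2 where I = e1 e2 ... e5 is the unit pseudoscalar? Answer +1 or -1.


The pseudoscalar I = e1...e_n (product of all n generators) of Cl(p,q) satisfies I^2 = (-1)^(q + n(n-1)/2).
p = 5, q = 0, n = p + q = 5
n(n-1)/2 = 5 * 4 / 2 = 10
Exponent = q + n(n-1)/2 = 0 + 10 = 10
I^2 = (-1)^10 = +1


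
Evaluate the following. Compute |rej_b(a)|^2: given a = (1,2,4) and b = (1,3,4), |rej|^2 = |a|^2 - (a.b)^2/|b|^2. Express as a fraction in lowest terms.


|a|^2 = 1^2 + 2^2 + 4^2 = 21
|b|^2 = 1^2 + 3^2 + 4^2 = 26
a . b = 1*1 + 2*3 + 4*4 = 23
(a.b)^2 = 23^2 = 529
|rej|^2 = 21 - 529/26
= (546 - 529)/26
= 17/26
In lowest terms: 17/26


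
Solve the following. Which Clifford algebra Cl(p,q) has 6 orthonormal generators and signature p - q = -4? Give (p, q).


We need p + q = 6 and p - q = -4.
Adding: 2p = 6 + (-4) = 2, so p = 1.
Then q = 6 - 1 = 5.
(p, q) = (1, 5)


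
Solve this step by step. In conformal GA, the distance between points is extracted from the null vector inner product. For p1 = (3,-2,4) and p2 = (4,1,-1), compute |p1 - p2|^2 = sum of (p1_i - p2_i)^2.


p1 - p2 = (-1, -3, 5)
|p1 - p2|^2 = (-1)^2 + (-3)^2 + 5^2
= 1 + 9 + 25
= 35


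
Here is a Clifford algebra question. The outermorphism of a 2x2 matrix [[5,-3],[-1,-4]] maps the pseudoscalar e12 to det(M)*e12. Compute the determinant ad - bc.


The outermorphism of a linear map f sends e1^e2 to f(e1)^f(e2).
f(e1) = 5*e1 - 1*e2
f(e2) = -3*e1 - 4*e2
f(e1) ^ f(e2) = (5*e1 - 1*e2) ^ (-3*e1 - 4*e2)
= 5*(-4)*e12 + (-1)*(-3)*e21
= (-20 - 3)*e12
= -23*e12
Coefficient = -23


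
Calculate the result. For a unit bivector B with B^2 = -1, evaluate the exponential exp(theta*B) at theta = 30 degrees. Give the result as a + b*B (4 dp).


For a unit bivector B with B^2 = -1, the exponential series gives
e^(theta*B) = cos(theta) + sin(theta)*B (the GA analogue of Euler's formula).
theta = 30 degrees = 0.523599 rad
cos(30 deg) = 0.8660
sin(30 deg) = 0.5000
exp(theta*B) = 0.8660 + 0.5000*B


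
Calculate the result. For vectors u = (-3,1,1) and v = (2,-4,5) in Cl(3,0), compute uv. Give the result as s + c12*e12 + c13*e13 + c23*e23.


In Cl(3,0): e_i^2 = 1, e_ie_j = -e_je_i for i != j.
Scalar part = u . v = (-3)*2 + 1*(-4) + 1*5
= -6 + (-4) + 5 = -5
e12 coeff = (-3)*(-4) - 1*2 = 12 - 2 = 10
e13 coeff = (-3)*5 - 1*2 = -15 - 2 = -17
e23 coeff = 1*5 - 1*(-4) = 5 - (-4) = 9
uv = -5 + 10*e12 - 17*e13 + 9*e23


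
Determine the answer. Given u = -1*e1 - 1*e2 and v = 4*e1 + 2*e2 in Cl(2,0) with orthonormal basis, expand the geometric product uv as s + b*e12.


Expand: (-1*e1 - 1*e2)(4*e1 + 2*e2)
= (-1)*4*e1e1 + (-1)*2*e1e2 + (-1)*4*e2e1 + (-1)*2*e2e2
Using e1^2 = e2^2 = 1, e2e1 = -e1e2:
Scalar part s = (-1)*4 + (-1)*2 = -4 + (-2) = -6
Bivector part b = (-1)*2 - (-1)*4 = -2 - (-4) = 2
uv = -6 + 2*e12


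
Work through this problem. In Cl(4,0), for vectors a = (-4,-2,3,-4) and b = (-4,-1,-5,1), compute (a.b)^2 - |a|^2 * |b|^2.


a . b = (-4)*(-4) + (-2)*(-1) + 3*(-5) + (-4)*1
= 16 + 2 + (-15) + (-4) = -1
|a|^2 = (-4)^2 + (-2)^2 + 3^2 + (-4)^2 = 45
|b|^2 = (-4)^2 + (-1)^2 + (-5)^2 + 1^2 = 43
(a.b)^2 = (-1)^2 = 1
|a|^2 * |b|^2 = 45 * 43 = 1935
Result = 1 - 1935 = -1934


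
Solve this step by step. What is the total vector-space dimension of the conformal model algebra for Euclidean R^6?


The conformal model of R^6 uses Cl(7,1): the 6 Euclidean generators plus two extra orthogonal generators e+ (e+^2 = +1) and e- (e-^2 = -1), from which the null vectors e0, einf are built.
Number of generators m = 6 + 2 = 8.
dim Cl(p,q) = 2^m = 2^8 = 256


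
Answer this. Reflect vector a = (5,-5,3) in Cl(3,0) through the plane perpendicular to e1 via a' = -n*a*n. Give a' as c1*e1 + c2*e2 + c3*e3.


Reflection formula: a' = -n*a*n, with n = e1 (unit vector, n^2 = 1).
For reflection through hyperplane perp to e1:
The component along e1 flips sign, others stay.
a = (5, -5, 3)
a' = (-5, -5, 3)
a' = -5*e1 - 5*e2 + 3*e3


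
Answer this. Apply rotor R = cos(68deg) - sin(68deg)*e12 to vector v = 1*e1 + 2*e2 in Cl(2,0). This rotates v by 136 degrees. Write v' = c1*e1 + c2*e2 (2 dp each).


Rotor R = cos(68deg) - sin(68deg)*e12
Rotation angle theta = 2 * 68 = 136 degrees
v' = R*v*~R rotates v by theta.
cos(136deg) = -0.7193, sin(136deg) = 0.6947
v'_1 = 1*cos(136deg) - 2*sin(136deg)
= 1*(-0.7193) - 2*0.6947
= -2.11
v'_2 = 1*sin(136deg) + 2*cos(136deg)
= 1*0.6947 + 2*(-0.7193)
= -0.74
v' = -2.11*e1 - 0.74*e2


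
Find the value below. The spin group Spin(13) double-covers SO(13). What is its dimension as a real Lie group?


Spin(n) double-covers SO(n); both have Lie algebra so(n) of dimension n(n-1)/2.
n = 13
n(n-1) = 13 * 12 = 156
dim Spin(13) = 156/2 = 78


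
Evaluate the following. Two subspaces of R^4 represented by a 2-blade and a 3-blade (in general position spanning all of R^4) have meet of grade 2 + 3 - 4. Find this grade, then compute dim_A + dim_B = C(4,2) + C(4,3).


Meet grade = grade(A) + grade(B) - n
= 2 + 3 - 4 = 1
C(4,2) = 6
C(4,3) = 4
dim_A + dim_B = 6 + 4 = 10


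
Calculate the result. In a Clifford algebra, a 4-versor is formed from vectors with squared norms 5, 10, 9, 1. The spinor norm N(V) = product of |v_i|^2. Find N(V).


Spinor norm N(V) = |v1|^2 * |v2|^2 * ... * |v4|^2
= 5 * 10 * 9 * 1
Running product: 5, 50, 450, 450
N(V) = 450


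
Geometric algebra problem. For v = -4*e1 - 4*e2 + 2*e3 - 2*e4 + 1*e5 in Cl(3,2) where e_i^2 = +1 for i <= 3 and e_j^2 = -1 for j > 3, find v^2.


v^2 = sum of c_i^2 * e_i^2
Positive signature terms (e_i^2 = +1): (-4)^2 + (-4)^2 + 2^2 = 36
Negative signature terms (e_j^2 = -1): (-2)^2 + 1^2 = 5
v^2 = 36 - 5 = 31


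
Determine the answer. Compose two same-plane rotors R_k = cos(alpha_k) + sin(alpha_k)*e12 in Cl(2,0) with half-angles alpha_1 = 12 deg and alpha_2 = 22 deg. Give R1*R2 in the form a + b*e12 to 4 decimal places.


Same-plane rotors commute and their half-angles add:
R1*R2 = cos(a1 + a2) + sin(a1 + a2)*e12.
a1 + a2 = 12 + 22 = 34 deg
cos(34 deg) = 0.8290
sin(34 deg) = 0.5592
R1*R2 = 0.8290 + 0.5592*e12


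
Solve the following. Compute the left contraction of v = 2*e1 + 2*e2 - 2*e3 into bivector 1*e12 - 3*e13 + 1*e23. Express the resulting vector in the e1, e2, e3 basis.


Left contraction v _| B = <vB>_1 (grade-1 part of the geometric product vB).
Using e1_|e12 = e2, e2_|e12 = -e1, e1_|e13 = e3, e3_|e13 = -e1, e2_|e23 = e3, e3_|e23 = -e2:
e1 coeff: -v2*b12 - v3*b13 = -(2)*(1) - (-2)*(-3) = -8
e2 coeff: v1*b12 - v3*b23 = (2)*(1) - (-2)*(1) = 4
e3 coeff: v1*b13 + v2*b23 = (2)*(-3) + (2)*(1) = -4
v _| B = -8*e1 + 4*e2 - 4*e3


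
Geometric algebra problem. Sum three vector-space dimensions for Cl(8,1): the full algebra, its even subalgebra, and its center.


n = 8 + 1 = 9
Total dim = 2^9 = 512
Even subalgebra dim = 2^8 = 256
n is odd, so center dim = 2
Sum = 512 + 256 + 2 = 770


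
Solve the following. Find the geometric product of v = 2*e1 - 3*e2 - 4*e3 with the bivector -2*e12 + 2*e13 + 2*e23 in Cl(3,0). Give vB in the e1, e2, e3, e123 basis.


vB has grade-1 (vector) and grade-3 (trivector) parts: vB = (v _| B) + (v ^ B).
Vector part <vB>_1:
  e1: -v2*b12 - v3*b13 = -(-3)*(-2) - (-4)*(2) = 2
  e2: v1*b12 - v3*b23 = (2)*(-2) - (-4)*(2) = 4
  e3: v1*b13 + v2*b23 = (2)*(2) + (-3)*(2) = -2
Trivector part <vB>_3:
  e123: v1*b23 - v2*b13 + v3*b12 = (2)*(2) - (-3)*(2) + (-4)*(-2) = 18
vB = 2*e1 + 4*e2 - 2*e3 + 18*e123


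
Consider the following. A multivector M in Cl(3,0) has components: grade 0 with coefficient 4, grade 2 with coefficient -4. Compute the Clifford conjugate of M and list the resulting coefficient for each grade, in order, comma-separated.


Clifford conjugate sign for grade k: (-1)^(k(k+1)/2)
Grade 0: (-1)^(0*1/2) = (-1)^0 = 1, coeff 4 -> 4
Grade 2: (-1)^(2*3/2) = (-1)^3 = -1, coeff -4 -> 4
Conjugated coefficients: 4, 4


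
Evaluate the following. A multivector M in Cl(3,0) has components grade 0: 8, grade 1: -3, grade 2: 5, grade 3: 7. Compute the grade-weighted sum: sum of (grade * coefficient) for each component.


Grade-weighted sum = sum of grade_k * coefficient_k
0*8 = 0
1*(-3) = -3
2*5 = 10
3*7 = 21
Total = 0 + (-3) + 10 + 21 = 28


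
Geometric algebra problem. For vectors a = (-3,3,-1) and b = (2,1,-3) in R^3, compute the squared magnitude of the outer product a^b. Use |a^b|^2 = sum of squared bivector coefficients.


a wedge b = (a1*b2 - a2*b1)*e12 + (a1*b3 - a3*b1)*e13 + (a2*b3 - a3*b2)*e23
e12 coeff: (-3)*1 - 3*2 = -3 - 6 = -9
e13 coeff: (-3)*(-3) - (-1)*2 = 9 - (-2) = 11
e23 coeff: 3*(-3) - (-1)*1 = -9 - (-1) = -8
|a wedge b|^2 = (-9)^2 + 11^2 + (-8)^2
= 81 + 121 + 64
= 266


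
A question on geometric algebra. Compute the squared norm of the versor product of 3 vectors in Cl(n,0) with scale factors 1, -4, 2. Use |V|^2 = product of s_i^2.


Each vector v_i has |v_i|^2 = s_i^2
Squared scales: 1^2 = 1, (-4)^2 = 16, 2^2 = 4
|V|^2 = 1 * 16 * 4
= 64


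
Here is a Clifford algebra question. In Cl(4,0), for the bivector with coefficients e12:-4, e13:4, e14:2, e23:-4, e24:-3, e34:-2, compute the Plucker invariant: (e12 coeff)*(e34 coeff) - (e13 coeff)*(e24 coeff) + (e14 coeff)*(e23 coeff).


Plucker relation: af - be + cd
a*f = (-4)*(-2) = 8
b*e = 4*(-3) = -12
c*d = 2*(-4) = -8
af - be + cd = 8 - (-12) + (-8)
= 12


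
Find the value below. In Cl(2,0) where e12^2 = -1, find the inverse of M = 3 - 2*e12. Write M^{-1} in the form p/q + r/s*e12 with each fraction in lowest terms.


M = 3 - 2*e12, where e12^2 = -1.
Since M commutes with its reverse ~M = a - b*e12, M * ~M = a^2 - b^2*e12^2 = a^2 + b^2.
So M^{-1} = ~M / (a^2 + b^2) = (a - b*e12)/(a^2 + b^2).
a^2 + b^2 = 9 + 4 = 13
Scalar part = 3/13 = 3/13
Bivector coeff = 2/13 = 2/13
M^{-1} = 3/13 + 2/13*e12


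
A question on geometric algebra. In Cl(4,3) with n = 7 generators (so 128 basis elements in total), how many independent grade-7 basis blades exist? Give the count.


Number of grade-k basis blades in Cl(p,q) with n = p + q is C(n, k).
n = 4 + 3 = 7
C(7, 7) = 7! / (7! * 0!)
= 5040 / (5040 * 1)
= 1


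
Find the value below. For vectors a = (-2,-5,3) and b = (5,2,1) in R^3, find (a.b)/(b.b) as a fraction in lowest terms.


Projection coefficient = (a . b) / (b . b)
a . b = (-2)*5 + (-5)*2 + 3*1
= -10 + (-10) + 3 = -17
b . b = 5^2 + 2^2 + 1^2
= 25 + 4 + 1 = 30
Coefficient = -17/30
In lowest terms: -17/30


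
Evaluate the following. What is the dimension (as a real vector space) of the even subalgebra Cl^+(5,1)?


Even subalgebra dimension = 2^(n-1)
n = 5 + 1 = 6
2^(6 - 1) = 2^5 = 32
Verification: sum of C(6,k) for even k = 1 + 15 + 15 + 1 = 32
Result = 32


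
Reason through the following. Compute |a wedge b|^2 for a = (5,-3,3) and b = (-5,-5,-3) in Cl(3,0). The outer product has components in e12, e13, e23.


a wedge b = (a1*b2 - a2*b1)*e12 + (a1*b3 - a3*b1)*e13 + (a2*b3 - a3*b2)*e23
e12 coeff: 5*(-5) - (-3)*(-5) = -25 - 15 = -40
e13 coeff: 5*(-3) - 3*(-5) = -15 - (-15) = 0
e23 coeff: (-3)*(-3) - 3*(-5) = 9 - (-15) = 24
|a wedge b|^2 = (-40)^2 + 0^2 + 24^2
= 1600 + 0 + 576
= 2176


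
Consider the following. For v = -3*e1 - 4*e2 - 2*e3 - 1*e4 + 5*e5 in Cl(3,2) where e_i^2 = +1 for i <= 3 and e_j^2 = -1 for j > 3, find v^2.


v^2 = sum of c_i^2 * e_i^2
Positive signature terms (e_i^2 = +1): (-3)^2 + (-4)^2 + (-2)^2 = 29
Negative signature terms (e_j^2 = -1): (-1)^2 + 5^2 = 26
v^2 = 29 - 26 = 3


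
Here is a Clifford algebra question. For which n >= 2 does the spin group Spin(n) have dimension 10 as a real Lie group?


dim Spin(n) = dim so(n) = n(n-1)/2.
Solve n(n-1)/2 = 10, i.e. n^2 - n - 20 = 0.
Discriminant = 1 + 8*10 = 81
n = (1 + sqrt(81))/2 = (1 + 9)/2 = 5


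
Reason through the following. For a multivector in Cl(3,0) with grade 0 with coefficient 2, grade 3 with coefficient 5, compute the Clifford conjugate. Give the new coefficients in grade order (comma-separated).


Clifford conjugate sign for grade k: (-1)^(k(k+1)/2)
Grade 0: (-1)^(0*1/2) = (-1)^0 = 1, coeff 2 -> 2
Grade 3: (-1)^(3*4/2) = (-1)^6 = 1, coeff 5 -> 5
Conjugated coefficients: 2, 5


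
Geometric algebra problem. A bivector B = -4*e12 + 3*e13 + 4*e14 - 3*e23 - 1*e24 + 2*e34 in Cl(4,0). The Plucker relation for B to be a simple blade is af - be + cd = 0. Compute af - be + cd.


Plucker relation: af - be + cd
a*f = (-4)*2 = -8
b*e = 3*(-1) = -3
c*d = 4*(-3) = -12
af - be + cd = -8 - (-3) + (-12)
= -17


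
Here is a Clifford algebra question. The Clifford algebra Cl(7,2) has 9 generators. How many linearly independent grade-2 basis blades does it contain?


Number of grade-k basis blades in Cl(p,q) with n = p + q is C(n, k).
n = 7 + 2 = 9
C(9, 2) = 9! / (2! * 7!)
= 362880 / (2 * 5040)
= 36


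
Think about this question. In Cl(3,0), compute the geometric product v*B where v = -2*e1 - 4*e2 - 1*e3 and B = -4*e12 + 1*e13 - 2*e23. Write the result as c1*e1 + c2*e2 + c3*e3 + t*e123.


vB has grade-1 (vector) and grade-3 (trivector) parts: vB = (v _| B) + (v ^ B).
Vector part <vB>_1:
  e1: -v2*b12 - v3*b13 = -(-4)*(-4) - (-1)*(1) = -15
  e2: v1*b12 - v3*b23 = (-2)*(-4) - (-1)*(-2) = 6
  e3: v1*b13 + v2*b23 = (-2)*(1) + (-4)*(-2) = 6
Trivector part <vB>_3:
  e123: v1*b23 - v2*b13 + v3*b12 = (-2)*(-2) - (-4)*(1) + (-1)*(-4) = 12
vB = -15*e1 + 6*e2 + 6*e3 + 12*e123


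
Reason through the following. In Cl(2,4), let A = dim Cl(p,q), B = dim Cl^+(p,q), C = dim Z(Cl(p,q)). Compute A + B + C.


n = 2 + 4 = 6
Total dim = 2^6 = 64
Even subalgebra dim = 2^5 = 32
n is even, so center dim = 1
Sum = 64 + 32 + 1 = 97


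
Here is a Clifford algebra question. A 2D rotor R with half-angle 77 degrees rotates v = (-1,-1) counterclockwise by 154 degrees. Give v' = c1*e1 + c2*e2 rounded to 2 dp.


Rotor R = cos(77deg) - sin(77deg)*e12
Rotation angle theta = 2 * 77 = 154 degrees
v' = R*v*~R rotates v by theta.
cos(154deg) = -0.8988, sin(154deg) = 0.4384
v'_1 = -1*cos(154deg) - (-1)*sin(154deg)
= -1*(-0.8988) - (-1)*0.4384
= 1.34
v'_2 = -1*sin(154deg) + (-1)*cos(154deg)
= -1*0.4384 + (-1)*(-0.8988)
= 0.46
v' = 1.34*e1 + 0.46*e2


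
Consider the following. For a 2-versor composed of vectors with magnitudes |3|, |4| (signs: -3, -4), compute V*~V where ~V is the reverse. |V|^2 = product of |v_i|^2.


Each vector v_i has |v_i|^2 = s_i^2
Squared scales: (-3)^2 = 9, (-4)^2 = 16
|V|^2 = 9 * 16
= 144


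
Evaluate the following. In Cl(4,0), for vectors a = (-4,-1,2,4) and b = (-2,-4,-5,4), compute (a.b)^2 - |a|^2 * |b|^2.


a . b = (-4)*(-2) + (-1)*(-4) + 2*(-5) + 4*4
= 8 + 4 + (-10) + 16 = 18
|a|^2 = (-4)^2 + (-1)^2 + 2^2 + 4^2 = 37
|b|^2 = (-2)^2 + (-4)^2 + (-5)^2 + 4^2 = 61
(a.b)^2 = 18^2 = 324
|a|^2 * |b|^2 = 37 * 61 = 2257
Result = 324 - 2257 = -1933


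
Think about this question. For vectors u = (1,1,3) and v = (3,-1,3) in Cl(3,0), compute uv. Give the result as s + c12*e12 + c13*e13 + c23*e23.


In Cl(3,0): e_i^2 = 1, e_ie_j = -e_je_i for i != j.
Scalar part = u . v = 1*3 + 1*(-1) + 3*3
= 3 + (-1) + 9 = 11
e12 coeff = 1*(-1) - 1*3 = -1 - 3 = -4
e13 coeff = 1*3 - 3*3 = 3 - 9 = -6
e23 coeff = 1*3 - 3*(-1) = 3 - (-3) = 6
uv = 11 - 4*e12 - 6*e13 + 6*e23


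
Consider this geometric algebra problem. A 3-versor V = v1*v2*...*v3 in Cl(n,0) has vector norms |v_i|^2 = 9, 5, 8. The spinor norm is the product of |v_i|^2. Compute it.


Spinor norm N(V) = |v1|^2 * |v2|^2 * ... * |v3|^2
= 9 * 5 * 8
Running product: 9, 45, 360
N(V) = 360


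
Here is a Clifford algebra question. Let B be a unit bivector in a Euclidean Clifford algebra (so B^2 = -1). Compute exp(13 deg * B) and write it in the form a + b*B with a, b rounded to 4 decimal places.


For a unit bivector B with B^2 = -1, the exponential series gives
e^(theta*B) = cos(theta) + sin(theta)*B (the GA analogue of Euler's formula).
theta = 13 degrees = 0.226893 rad
cos(13 deg) = 0.9744
sin(13 deg) = 0.2250
exp(theta*B) = 0.9744 + 0.2250*B


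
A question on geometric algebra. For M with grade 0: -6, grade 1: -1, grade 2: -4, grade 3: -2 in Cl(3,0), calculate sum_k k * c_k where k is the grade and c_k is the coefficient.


Grade-weighted sum = sum of grade_k * coefficient_k
0*(-6) = 0
1*(-1) = -1
2*(-4) = -8
3*(-2) = -6
Total = 0 + (-1) + (-8) + (-6) = -15


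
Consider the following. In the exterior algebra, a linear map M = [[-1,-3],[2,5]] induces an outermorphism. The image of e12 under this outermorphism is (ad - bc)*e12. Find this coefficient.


The outermorphism of a linear map f sends e1^e2 to f(e1)^f(e2).
f(e1) = -1*e1 + 2*e2
f(e2) = -3*e1 + 5*e2
f(e1) ^ f(e2) = (-1*e1 + 2*e2) ^ (-3*e1 + 5*e2)
= (-1)*5*e12 + 2*(-3)*e21
= (-5 - (-6))*e12
= 1*e12
Coefficient = 1


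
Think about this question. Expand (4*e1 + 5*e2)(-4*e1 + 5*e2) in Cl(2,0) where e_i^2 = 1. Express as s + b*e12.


Expand: (4*e1 + 5*e2)(-4*e1 + 5*e2)
= 4*(-4)*e1e1 + 4*5*e1e2 + 5*(-4)*e2e1 + 5*5*e2e2
Using e1^2 = e2^2 = 1, e2e1 = -e1e2:
Scalar part s = 4*(-4) + 5*5 = -16 + 25 = 9
Bivector part b = 4*5 - 5*(-4) = 20 - (-20) = 40
uv = 9 + 40*e12


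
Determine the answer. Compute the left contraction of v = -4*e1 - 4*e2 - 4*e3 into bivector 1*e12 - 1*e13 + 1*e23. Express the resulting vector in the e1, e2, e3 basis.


Left contraction v _| B = <vB>_1 (grade-1 part of the geometric product vB).
Using e1_|e12 = e2, e2_|e12 = -e1, e1_|e13 = e3, e3_|e13 = -e1, e2_|e23 = e3, e3_|e23 = -e2:
e1 coeff: -v2*b12 - v3*b13 = -(-4)*(1) - (-4)*(-1) = 0
e2 coeff: v1*b12 - v3*b23 = (-4)*(1) - (-4)*(1) = 0
e3 coeff: v1*b13 + v2*b23 = (-4)*(-1) + (-4)*(1) = 0
v _| B = 0*e1 + 0*e2 + 0*e3


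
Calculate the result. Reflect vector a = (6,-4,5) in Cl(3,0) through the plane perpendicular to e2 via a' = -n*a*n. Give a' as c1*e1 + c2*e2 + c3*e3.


Reflection formula: a' = -n*a*n, with n = e2 (unit vector, n^2 = 1).
For reflection through hyperplane perp to e2:
The component along e2 flips sign, others stay.
a = (6, -4, 5)
a' = (6, 4, 5)
a' = 6*e1 + 4*e2 + 5*e3


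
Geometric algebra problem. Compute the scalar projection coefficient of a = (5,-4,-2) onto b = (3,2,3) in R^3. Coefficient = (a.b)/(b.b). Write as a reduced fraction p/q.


Projection coefficient = (a . b) / (b . b)
a . b = 5*3 + (-4)*2 + (-2)*3
= 15 + (-8) + (-6) = 1
b . b = 3^2 + 2^2 + 3^2
= 9 + 4 + 9 = 22
Coefficient = 1/22
In lowest terms: 1/22


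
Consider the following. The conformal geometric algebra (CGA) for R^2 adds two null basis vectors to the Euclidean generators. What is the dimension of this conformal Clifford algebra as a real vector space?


The conformal model of R^2 uses Cl(3,1): the 2 Euclidean generators plus two extra orthogonal generators e+ (e+^2 = +1) and e- (e-^2 = -1), from which the null vectors e0, einf are built.
Number of generators m = 2 + 2 = 4.
dim Cl(p,q) = 2^m = 2^4 = 16


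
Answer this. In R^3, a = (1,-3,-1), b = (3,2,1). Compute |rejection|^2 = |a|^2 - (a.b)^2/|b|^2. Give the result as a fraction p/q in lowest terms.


|a|^2 = 1^2 + (-3)^2 + (-1)^2 = 11
|b|^2 = 3^2 + 2^2 + 1^2 = 14
a . b = 1*3 + (-3)*2 + (-1)*1 = -4
(a.b)^2 = (-4)^2 = 16
|rej|^2 = 11 - 16/14
= (154 - 16)/14
= 138/14
In lowest terms: 69/7


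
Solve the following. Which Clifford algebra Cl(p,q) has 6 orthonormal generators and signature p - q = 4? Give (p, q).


We need p + q = 6 and p - q = 4.
Adding: 2p = 6 + 4 = 10, so p = 5.
Then q = 6 - 5 = 1.
(p, q) = (5, 1)


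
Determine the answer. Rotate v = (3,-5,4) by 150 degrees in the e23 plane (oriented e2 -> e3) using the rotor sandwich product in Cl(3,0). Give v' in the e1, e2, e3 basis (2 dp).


Rotor R = cos(75deg) - sin(75deg)*e23
Rotation angle theta = 2 * 75 = 150 degrees in the e23 plane (e2 -> e3).
The component perpendicular to the plane (e1) is invariant: v'_1 = v1 = 3.00
cos(150deg) = -0.8660, sin(150deg) = 0.5000
v'_2 = v2*cos(theta) - v3*sin(theta) = -5*(-0.8660) - 4*0.5000 = 2.33
v'_3 = v2*sin(theta) + v3*cos(theta) = -5*0.5000 + 4*(-0.8660) = -5.96
v' = 3.00*e1 + 2.33*e2 - 5.96*e3


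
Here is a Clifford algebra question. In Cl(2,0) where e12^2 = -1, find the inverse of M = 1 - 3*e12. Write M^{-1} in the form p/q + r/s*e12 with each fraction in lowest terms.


M = 1 - 3*e12, where e12^2 = -1.
Since M commutes with its reverse ~M = a - b*e12, M * ~M = a^2 - b^2*e12^2 = a^2 + b^2.
So M^{-1} = ~M / (a^2 + b^2) = (a - b*e12)/(a^2 + b^2).
a^2 + b^2 = 1 + 9 = 10
Scalar part = 1/10 = 1/10
Bivector coeff = 3/10 = 3/10
M^{-1} = 1/10 + 3/10*e12


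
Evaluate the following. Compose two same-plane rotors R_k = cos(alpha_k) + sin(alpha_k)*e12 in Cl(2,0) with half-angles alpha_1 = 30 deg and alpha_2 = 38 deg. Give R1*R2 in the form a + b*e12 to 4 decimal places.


Same-plane rotors commute and their half-angles add:
R1*R2 = cos(a1 + a2) + sin(a1 + a2)*e12.
a1 + a2 = 30 + 38 = 68 deg
cos(68 deg) = 0.3746
sin(68 deg) = 0.9272
R1*R2 = 0.3746 + 0.9272*e12


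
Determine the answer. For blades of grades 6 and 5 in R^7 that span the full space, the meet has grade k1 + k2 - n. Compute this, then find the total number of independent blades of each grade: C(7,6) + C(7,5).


Meet grade = grade(A) + grade(B) - n
= 6 + 5 - 7 = 4
C(7,6) = 7
C(7,5) = 21
dim_A + dim_B = 7 + 21 = 28


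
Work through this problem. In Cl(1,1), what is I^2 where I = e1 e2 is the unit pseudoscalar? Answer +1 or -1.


The pseudoscalar I = e1...e_n (product of all n generators) of Cl(p,q) satisfies I^2 = (-1)^(q + n(n-1)/2).
p = 1, q = 1, n = p + q = 2
n(n-1)/2 = 2 * 1 / 2 = 1
Exponent = q + n(n-1)/2 = 1 + 1 = 2
I^2 = (-1)^2 = +1


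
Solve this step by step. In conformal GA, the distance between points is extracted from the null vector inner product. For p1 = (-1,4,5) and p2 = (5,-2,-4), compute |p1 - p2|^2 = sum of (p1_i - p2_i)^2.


p1 - p2 = (-6, 6, 9)
|p1 - p2|^2 = (-6)^2 + 6^2 + 9^2
= 36 + 36 + 81
= 153


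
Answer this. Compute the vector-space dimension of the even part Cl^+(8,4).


Even subalgebra dimension = 2^(n-1)
n = 8 + 4 = 12
2^(12 - 1) = 2^11 = 2048
Verification: sum of C(12,k) for even k = 1 + 66 + 495 + 924 + 495 + 66 + 1 = 2048
Result = 2048


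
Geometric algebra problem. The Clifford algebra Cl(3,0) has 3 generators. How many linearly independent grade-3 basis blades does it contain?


Number of grade-k basis blades in Cl(p,q) with n = p + q is C(n, k).
n = 3 + 0 = 3
C(3, 3) = 3! / (3! * 0!)
= 6 / (6 * 1)
= 1


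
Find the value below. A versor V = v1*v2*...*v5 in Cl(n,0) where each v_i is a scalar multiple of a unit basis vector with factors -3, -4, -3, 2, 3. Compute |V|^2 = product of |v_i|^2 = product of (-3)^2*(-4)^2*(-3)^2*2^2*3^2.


Each vector v_i has |v_i|^2 = s_i^2
Squared scales: (-3)^2 = 9, (-4)^2 = 16, (-3)^2 = 9, 2^2 = 4, 3^2 = 9
|V|^2 = 9 * 16 * 9 * 4 * 9
= 46656


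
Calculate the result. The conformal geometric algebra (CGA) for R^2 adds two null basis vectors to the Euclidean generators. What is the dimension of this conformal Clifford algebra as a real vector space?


The conformal model of R^2 uses Cl(3,1): the 2 Euclidean generators plus two extra orthogonal generators e+ (e+^2 = +1) and e- (e-^2 = -1), from which the null vectors e0, einf are built.
Number of generators m = 2 + 2 = 4.
dim Cl(p,q) = 2^m = 2^4 = 16


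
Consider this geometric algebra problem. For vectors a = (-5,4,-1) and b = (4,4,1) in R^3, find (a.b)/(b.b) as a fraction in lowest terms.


Projection coefficient = (a . b) / (b . b)
a . b = (-5)*4 + 4*4 + (-1)*1
= -20 + 16 + (-1) = -5
b . b = 4^2 + 4^2 + 1^2
= 16 + 16 + 1 = 33
Coefficient = -5/33
In lowest terms: -5/33


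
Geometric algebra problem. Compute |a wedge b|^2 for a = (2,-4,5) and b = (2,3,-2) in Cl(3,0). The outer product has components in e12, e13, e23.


a wedge b = (a1*b2 - a2*b1)*e12 + (a1*b3 - a3*b1)*e13 + (a2*b3 - a3*b2)*e23
e12 coeff: 2*3 - (-4)*2 = 6 - (-8) = 14
e13 coeff: 2*(-2) - 5*2 = -4 - 10 = -14
e23 coeff: (-4)*(-2) - 5*3 = 8 - 15 = -7
|a wedge b|^2 = 14^2 + (-14)^2 + (-7)^2
= 196 + 196 + 49
= 441


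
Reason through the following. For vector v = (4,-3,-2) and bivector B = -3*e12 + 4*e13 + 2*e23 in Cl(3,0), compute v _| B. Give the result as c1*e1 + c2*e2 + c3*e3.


Left contraction v _| B = <vB>_1 (grade-1 part of the geometric product vB).
Using e1_|e12 = e2, e2_|e12 = -e1, e1_|e13 = e3, e3_|e13 = -e1, e2_|e23 = e3, e3_|e23 = -e2:
e1 coeff: -v2*b12 - v3*b13 = -(-3)*(-3) - (-2)*(4) = -1
e2 coeff: v1*b12 - v3*b23 = (4)*(-3) - (-2)*(2) = -8
e3 coeff: v1*b13 + v2*b23 = (4)*(4) + (-3)*(2) = 10
v _| B = -1*e1 - 8*e2 + 10*e3


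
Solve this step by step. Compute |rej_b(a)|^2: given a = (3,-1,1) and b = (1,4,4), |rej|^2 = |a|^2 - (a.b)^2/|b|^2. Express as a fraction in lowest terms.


|a|^2 = 3^2 + (-1)^2 + 1^2 = 11
|b|^2 = 1^2 + 4^2 + 4^2 = 33
a . b = 3*1 + (-1)*4 + 1*4 = 3
(a.b)^2 = 3^2 = 9
|rej|^2 = 11 - 9/33
= (363 - 9)/33
= 354/33
In lowest terms: 118/11


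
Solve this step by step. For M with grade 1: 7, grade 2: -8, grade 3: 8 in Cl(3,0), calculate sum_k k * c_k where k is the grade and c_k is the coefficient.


Grade-weighted sum = sum of grade_k * coefficient_k
1*7 = 7
2*(-8) = -16
3*8 = 24
Total = 7 + (-16) + 24 = 15


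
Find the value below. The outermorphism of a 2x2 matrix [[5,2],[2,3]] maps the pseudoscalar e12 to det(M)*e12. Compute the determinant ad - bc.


The outermorphism of a linear map f sends e1^e2 to f(e1)^f(e2).
f(e1) = 5*e1 + 2*e2
f(e2) = 2*e1 + 3*e2
f(e1) ^ f(e2) = (5*e1 + 2*e2) ^ (2*e1 + 3*e2)
= 5*3*e12 + 2*2*e21
= (15 - 4)*e12
= 11*e12
Coefficient = 11


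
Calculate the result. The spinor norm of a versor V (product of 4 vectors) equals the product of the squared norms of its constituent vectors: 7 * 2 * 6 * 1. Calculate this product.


Spinor norm N(V) = |v1|^2 * |v2|^2 * ... * |v4|^2
= 7 * 2 * 6 * 1
Running product: 7, 14, 84, 84
N(V) = 84


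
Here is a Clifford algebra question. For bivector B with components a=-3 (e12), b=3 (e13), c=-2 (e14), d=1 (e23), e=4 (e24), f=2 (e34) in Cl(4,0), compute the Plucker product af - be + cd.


Plucker relation: af - be + cd
a*f = (-3)*2 = -6
b*e = 3*4 = 12
c*d = (-2)*1 = -2
af - be + cd = -6 - 12 + (-2)
= -20


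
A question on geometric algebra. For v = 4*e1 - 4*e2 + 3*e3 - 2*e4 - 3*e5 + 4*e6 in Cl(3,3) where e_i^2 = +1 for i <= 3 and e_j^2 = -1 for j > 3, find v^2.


v^2 = sum of c_i^2 * e_i^2
Positive signature terms (e_i^2 = +1): 4^2 + (-4)^2 + 3^2 = 41
Negative signature terms (e_j^2 = -1): (-2)^2 + (-3)^2 + 4^2 = 29
v^2 = 41 - 29 = 12


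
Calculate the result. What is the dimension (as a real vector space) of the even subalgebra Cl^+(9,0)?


Even subalgebra dimension = 2^(n-1)
n = 9 + 0 = 9
2^(9 - 1) = 2^8 = 256
Verification: sum of C(9,k) for even k = 1 + 36 + 126 + 84 + 9 = 256
Result = 256


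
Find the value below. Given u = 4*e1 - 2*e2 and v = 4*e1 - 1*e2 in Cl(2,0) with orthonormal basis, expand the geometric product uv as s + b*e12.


Expand: (4*e1 - 2*e2)(4*e1 - 1*e2)
= 4*4*e1e1 + 4*(-1)*e1e2 + (-2)*4*e2e1 + (-2)*(-1)*e2e2
Using e1^2 = e2^2 = 1, e2e1 = -e1e2:
Scalar part s = 4*4 + (-2)*(-1) = 16 + 2 = 18
Bivector part b = 4*(-1) - (-2)*4 = -4 - (-8) = 4
uv = 18 + 4*e12


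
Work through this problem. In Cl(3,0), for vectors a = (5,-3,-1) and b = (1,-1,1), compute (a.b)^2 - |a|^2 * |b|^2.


a . b = 5*1 + (-3)*(-1) + (-1)*1
= 5 + 3 + (-1) = 7
|a|^2 = 5^2 + (-3)^2 + (-1)^2 = 35
|b|^2 = 1^2 + (-1)^2 + 1^2 = 3
(a.b)^2 = 7^2 = 49
|a|^2 * |b|^2 = 35 * 3 = 105
Result = 49 - 105 = -56


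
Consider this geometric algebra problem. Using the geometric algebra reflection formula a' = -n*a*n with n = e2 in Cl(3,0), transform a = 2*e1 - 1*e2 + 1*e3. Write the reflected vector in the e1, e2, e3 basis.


Reflection formula: a' = -n*a*n, with n = e2 (unit vector, n^2 = 1).
For reflection through hyperplane perp to e2:
The component along e2 flips sign, others stay.
a = (2, -1, 1)
a' = (2, 1, 1)
a' = 2*e1 + 1*e2 + 1*e3


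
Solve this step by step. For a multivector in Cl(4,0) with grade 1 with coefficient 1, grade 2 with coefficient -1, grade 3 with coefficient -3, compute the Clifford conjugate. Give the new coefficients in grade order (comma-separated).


Clifford conjugate sign for grade k: (-1)^(k(k+1)/2)
Grade 1: (-1)^(1*2/2) = (-1)^1 = -1, coeff 1 -> -1
Grade 2: (-1)^(2*3/2) = (-1)^3 = -1, coeff -1 -> 1
Grade 3: (-1)^(3*4/2) = (-1)^6 = 1, coeff -3 -> -3
Conjugated coefficients: -1, 1, -3


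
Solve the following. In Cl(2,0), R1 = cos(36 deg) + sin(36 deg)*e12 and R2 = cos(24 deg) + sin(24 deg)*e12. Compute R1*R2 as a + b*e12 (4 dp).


Same-plane rotors commute and their half-angles add:
R1*R2 = cos(a1 + a2) + sin(a1 + a2)*e12.
a1 + a2 = 36 + 24 = 60 deg
cos(60 deg) = 0.5000
sin(60 deg) = 0.8660
R1*R2 = 0.5000 + 0.8660*e12


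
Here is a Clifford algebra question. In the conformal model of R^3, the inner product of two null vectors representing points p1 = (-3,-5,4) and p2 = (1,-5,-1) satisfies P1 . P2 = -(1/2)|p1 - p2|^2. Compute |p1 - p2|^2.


p1 - p2 = (-4, 0, 5)
|p1 - p2|^2 = (-4)^2 + 0^2 + 5^2
= 16 + 0 + 25
= 41


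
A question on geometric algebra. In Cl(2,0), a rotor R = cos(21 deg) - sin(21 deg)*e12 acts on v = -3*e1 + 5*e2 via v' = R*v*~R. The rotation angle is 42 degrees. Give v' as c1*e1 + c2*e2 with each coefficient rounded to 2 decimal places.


Rotor R = cos(21deg) - sin(21deg)*e12
Rotation angle theta = 2 * 21 = 42 degrees
v' = R*v*~R rotates v by theta.
cos(42deg) = 0.7431, sin(42deg) = 0.6691
v'_1 = -3*cos(42deg) - 5*sin(42deg)
= -3*0.7431 - 5*0.6691
= -5.58
v'_2 = -3*sin(42deg) + 5*cos(42deg)
= -3*0.6691 + 5*0.7431
= 1.71
v' = -5.58*e1 + 1.71*e2


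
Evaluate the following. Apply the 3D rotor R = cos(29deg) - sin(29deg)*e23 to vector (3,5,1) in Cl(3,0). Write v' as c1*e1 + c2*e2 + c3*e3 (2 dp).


Rotor R = cos(29deg) - sin(29deg)*e23
Rotation angle theta = 2 * 29 = 58 degrees in the e23 plane (e2 -> e3).
The component perpendicular to the plane (e1) is invariant: v'_1 = v1 = 3.00
cos(58deg) = 0.5299, sin(58deg) = 0.8480
v'_2 = v2*cos(theta) - v3*sin(theta) = 5*0.5299 - 1*0.8480 = 1.80
v'_3 = v2*sin(theta) + v3*cos(theta) = 5*0.8480 + 1*0.5299 = 4.77
v' = 3.00*e1 + 1.80*e2 + 4.77*e3


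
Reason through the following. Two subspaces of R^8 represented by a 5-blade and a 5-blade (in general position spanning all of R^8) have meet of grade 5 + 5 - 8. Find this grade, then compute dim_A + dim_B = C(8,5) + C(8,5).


Meet grade = grade(A) + grade(B) - n
= 5 + 5 - 8 = 2
C(8,5) = 56
C(8,5) = 56
dim_A + dim_B = 56 + 56 = 112


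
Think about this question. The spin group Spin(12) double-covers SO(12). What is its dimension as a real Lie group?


Spin(n) double-covers SO(n); both have Lie algebra so(n) of dimension n(n-1)/2.
n = 12
n(n-1) = 12 * 11 = 132
dim Spin(12) = 132/2 = 66


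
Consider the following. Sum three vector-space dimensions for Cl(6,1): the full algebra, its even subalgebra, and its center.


n = 6 + 1 = 7
Total dim = 2^7 = 128
Even subalgebra dim = 2^6 = 64
n is odd, so center dim = 2
Sum = 128 + 64 + 2 = 194


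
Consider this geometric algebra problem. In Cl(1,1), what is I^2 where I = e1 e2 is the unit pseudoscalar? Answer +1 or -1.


The pseudoscalar I = e1...e_n (product of all n generators) of Cl(p,q) satisfies I^2 = (-1)^(q + n(n-1)/2).
p = 1, q = 1, n = p + q = 2
n(n-1)/2 = 2 * 1 / 2 = 1
Exponent = q + n(n-1)/2 = 1 + 1 = 2
I^2 = (-1)^2 = +1


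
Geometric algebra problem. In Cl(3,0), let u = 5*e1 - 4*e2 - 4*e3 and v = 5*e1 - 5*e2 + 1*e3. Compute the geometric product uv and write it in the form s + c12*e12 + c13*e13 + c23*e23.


In Cl(3,0): e_i^2 = 1, e_ie_j = -e_je_i for i != j.
Scalar part = u . v = 5*5 + (-4)*(-5) + (-4)*1
= 25 + 20 + (-4) = 41
e12 coeff = 5*(-5) - (-4)*5 = -25 - (-20) = -5
e13 coeff = 5*1 - (-4)*5 = 5 - (-20) = 25
e23 coeff = (-4)*1 - (-4)*(-5) = -4 - 20 = -24
uv = 41 - 5*e12 + 25*e13 - 24*e23


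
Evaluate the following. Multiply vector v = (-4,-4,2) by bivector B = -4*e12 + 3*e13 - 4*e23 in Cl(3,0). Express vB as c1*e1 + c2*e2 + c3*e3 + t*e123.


vB has grade-1 (vector) and grade-3 (trivector) parts: vB = (v _| B) + (v ^ B).
Vector part <vB>_1:
  e1: -v2*b12 - v3*b13 = -(-4)*(-4) - (2)*(3) = -22
  e2: v1*b12 - v3*b23 = (-4)*(-4) - (2)*(-4) = 24
  e3: v1*b13 + v2*b23 = (-4)*(3) + (-4)*(-4) = 4
Trivector part <vB>_3:
  e123: v1*b23 - v2*b13 + v3*b12 = (-4)*(-4) - (-4)*(3) + (2)*(-4) = 20
vB = -22*e1 + 24*e2 + 4*e3 + 20*e123


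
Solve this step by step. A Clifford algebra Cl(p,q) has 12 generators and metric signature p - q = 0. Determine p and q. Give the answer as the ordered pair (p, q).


We need p + q = 12 and p - q = 0.
Adding: 2p = 12 + 0 = 12, so p = 6.
Then q = 12 - 6 = 6.
(p, q) = (6, 6)


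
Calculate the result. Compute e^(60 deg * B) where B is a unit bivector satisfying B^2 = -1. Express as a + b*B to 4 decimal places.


For a unit bivector B with B^2 = -1, the exponential series gives
e^(theta*B) = cos(theta) + sin(theta)*B (the GA analogue of Euler's formula).
theta = 60 degrees = 1.047198 rad
cos(60 deg) = 0.5000
sin(60 deg) = 0.8660
exp(theta*B) = 0.5000 + 0.8660*B


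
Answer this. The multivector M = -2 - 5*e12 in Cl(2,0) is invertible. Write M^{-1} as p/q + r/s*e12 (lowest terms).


M = -2 - 5*e12, where e12^2 = -1.
Since M commutes with its reverse ~M = a - b*e12, M * ~M = a^2 - b^2*e12^2 = a^2 + b^2.
So M^{-1} = ~M / (a^2 + b^2) = (a - b*e12)/(a^2 + b^2).
a^2 + b^2 = 4 + 25 = 29
Scalar part = -2/29 = -2/29
Bivector coeff = 5/29 = 5/29
M^{-1} = -2/29 + 5/29*e12


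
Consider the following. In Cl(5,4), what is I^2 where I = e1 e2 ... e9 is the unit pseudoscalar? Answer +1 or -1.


The pseudoscalar I = e1...e_n (product of all n generators) of Cl(p,q) satisfies I^2 = (-1)^(q + n(n-1)/2).
p = 5, q = 4, n = p + q = 9
n(n-1)/2 = 9 * 8 / 2 = 36
Exponent = q + n(n-1)/2 = 4 + 36 = 40
I^2 = (-1)^40 = +1


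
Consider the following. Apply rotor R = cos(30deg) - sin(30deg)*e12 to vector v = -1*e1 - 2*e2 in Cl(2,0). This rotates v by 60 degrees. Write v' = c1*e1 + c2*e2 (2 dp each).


Rotor R = cos(30deg) - sin(30deg)*e12
Rotation angle theta = 2 * 30 = 60 degrees
v' = R*v*~R rotates v by theta.
cos(60deg) = 0.5000, sin(60deg) = 0.8660
v'_1 = -1*cos(60deg) - (-2)*sin(60deg)
= -1*0.5000 - (-2)*0.8660
= 1.23
v'_2 = -1*sin(60deg) + (-2)*cos(60deg)
= -1*0.8660 + (-2)*0.5000
= -1.87
v' = 1.23*e1 - 1.87*e2


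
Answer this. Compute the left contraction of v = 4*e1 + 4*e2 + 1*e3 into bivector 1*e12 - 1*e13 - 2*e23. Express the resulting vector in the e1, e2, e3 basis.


Left contraction v _| B = <vB>_1 (grade-1 part of the geometric product vB).
Using e1_|e12 = e2, e2_|e12 = -e1, e1_|e13 = e3, e3_|e13 = -e1, e2_|e23 = e3, e3_|e23 = -e2:
e1 coeff: -v2*b12 - v3*b13 = -(4)*(1) - (1)*(-1) = -3
e2 coeff: v1*b12 - v3*b23 = (4)*(1) - (1)*(-2) = 6
e3 coeff: v1*b13 + v2*b23 = (4)*(-1) + (4)*(-2) = -12
v _| B = -3*e1 + 6*e2 - 12*e3


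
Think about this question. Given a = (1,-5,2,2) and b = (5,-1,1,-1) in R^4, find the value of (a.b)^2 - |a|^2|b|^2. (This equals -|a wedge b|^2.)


a . b = 1*5 + (-5)*(-1) + 2*1 + 2*(-1)
= 5 + 5 + 2 + (-2) = 10
|a|^2 = 1^2 + (-5)^2 + 2^2 + 2^2 = 34
|b|^2 = 5^2 + (-1)^2 + 1^2 + (-1)^2 = 28
(a.b)^2 = 10^2 = 100
|a|^2 * |b|^2 = 34 * 28 = 952
Result = 100 - 952 = -852


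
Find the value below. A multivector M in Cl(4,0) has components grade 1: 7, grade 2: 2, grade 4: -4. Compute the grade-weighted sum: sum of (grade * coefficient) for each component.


Grade-weighted sum = sum of grade_k * coefficient_k
1*7 = 7
2*2 = 4
4*(-4) = -16
Total = 7 + 4 + (-16) = -5


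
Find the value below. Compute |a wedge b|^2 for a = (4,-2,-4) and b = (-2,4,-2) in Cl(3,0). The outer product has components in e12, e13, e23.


a wedge b = (a1*b2 - a2*b1)*e12 + (a1*b3 - a3*b1)*e13 + (a2*b3 - a3*b2)*e23
e12 coeff: 4*4 - (-2)*(-2) = 16 - 4 = 12
e13 coeff: 4*(-2) - (-4)*(-2) = -8 - 8 = -16
e23 coeff: (-2)*(-2) - (-4)*4 = 4 - (-16) = 20
|a wedge b|^2 = 12^2 + (-16)^2 + 20^2
= 144 + 256 + 400
= 800


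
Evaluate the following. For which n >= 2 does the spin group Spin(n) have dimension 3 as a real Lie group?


dim Spin(n) = dim so(n) = n(n-1)/2.
Solve n(n-1)/2 = 3, i.e. n^2 - n - 6 = 0.
Discriminant = 1 + 8*3 = 25
n = (1 + sqrt(25))/2 = (1 + 5)/2 = 3


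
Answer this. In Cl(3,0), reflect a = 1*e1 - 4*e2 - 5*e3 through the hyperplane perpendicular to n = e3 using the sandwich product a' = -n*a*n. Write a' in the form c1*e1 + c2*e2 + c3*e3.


Reflection formula: a' = -n*a*n, with n = e3 (unit vector, n^2 = 1).
For reflection through hyperplane perp to e3:
The component along e3 flips sign, others stay.
a = (1, -4, -5)
a' = (1, -4, 5)
a' = 1*e1 - 4*e2 + 5*e3


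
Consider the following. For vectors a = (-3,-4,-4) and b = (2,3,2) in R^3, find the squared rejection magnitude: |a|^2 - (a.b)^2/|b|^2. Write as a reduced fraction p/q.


|a|^2 = (-3)^2 + (-4)^2 + (-4)^2 = 41
|b|^2 = 2^2 + 3^2 + 2^2 = 17
a . b = (-3)*2 + (-4)*3 + (-4)*2 = -26
(a.b)^2 = (-26)^2 = 676
|rej|^2 = 41 - 676/17
= (697 - 676)/17
= 21/17
In lowest terms: 21/17
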